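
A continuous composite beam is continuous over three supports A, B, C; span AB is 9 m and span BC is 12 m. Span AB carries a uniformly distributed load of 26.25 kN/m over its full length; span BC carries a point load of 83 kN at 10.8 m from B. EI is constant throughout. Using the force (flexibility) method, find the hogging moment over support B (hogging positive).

Release continuity at B by inserting a hinge; the redundant is the internal moment M_B. The primary structure is two simply-supported spans AB and BC.
Discontinuity in slope at B on the released structure — sum the simple-span end rotations:
  span AB: UDL 26.25: wL³/(24EI) = 797.3/EI
  span BC: point load 83 at a = 10.8: Pab(L + b)/(6LEI) = 197.2/EI
  relative rotation θ_0 = (797.3 + 197.2)/EI = 994.6/EI
A unit hogging moment at B produces rotation L₁/(3EI) + L₂/(3EI) = 7/EI.
Compatibility: M_B·(L₁+L₂)/(3EI) = θ_0, giving M_B = 142.1 kN·m (hogging).

M_B = 142.1 kN·m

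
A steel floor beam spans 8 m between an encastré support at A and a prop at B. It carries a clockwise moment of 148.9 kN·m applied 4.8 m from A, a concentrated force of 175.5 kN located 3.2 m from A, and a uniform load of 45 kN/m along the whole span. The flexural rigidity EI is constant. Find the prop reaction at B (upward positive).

Take the reaction at B as the redundant and release it; the primary structure is a cantilever fixed at A.
Free-end deflection of the primary structure under the applied loading (downward +):
  clockwise couple 148.9 at a = 4.8: M₀a(2L − a)/(2EI) = 4002/EI
  point load 175.5 at a = 3.2: Pa²(3L − a)/(6EI) = 6230/EI
  UDL 45: wL⁴/(8EI) = 23040/EI
  δ_0 = 33272/EI
Tip deflection under a unit load at B: L³/(3EI) = 170.7/EI.
The prop prevents deflection at B: R_B = δ_0/δ_{BB} = 33272/170.7 = 195 kN.

R_B = 195 kN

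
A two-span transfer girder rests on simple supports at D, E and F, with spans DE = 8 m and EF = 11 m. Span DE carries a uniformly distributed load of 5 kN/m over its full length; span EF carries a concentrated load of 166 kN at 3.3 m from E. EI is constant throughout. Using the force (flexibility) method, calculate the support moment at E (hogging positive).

M_E = 205.5 kN·m

Take M_E as the redundant. Released structure: two simple spans DE and EF with a hinge at E.
End slopes at the hinge E, treating each span as simply supported:
  span DE: UDL 5: wL³/(24EI) = 106.7/EI
  span EF: point load 166 at a = 3.3: Pab(L + b)/(6LEI) = 1195/EI
  relative rotation θ_0 = (106.7 + 1195)/EI = 1302/EI
A unit hogging moment at E produces rotation L₁/(3EI) + L₂/(3EI) = 6.333/EI.
Compatibility: M_E·(L₁+L₂)/(3EI) = θ_0, giving M_E = 205.5 kN·m (hogging).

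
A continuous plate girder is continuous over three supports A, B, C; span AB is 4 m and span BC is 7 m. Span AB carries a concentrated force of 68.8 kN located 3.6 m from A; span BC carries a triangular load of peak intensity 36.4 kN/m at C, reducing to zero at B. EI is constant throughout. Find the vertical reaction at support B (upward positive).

R_B = 133.8 kN

Insert a hinge at B; M_B is the redundant, and each span becomes simply supported.
Rotations at B on the released spans (each span's end-slope, ×1/EI):
  span AB: point load 68.8 at a = 3.6: Pab(L + a)/(6LEI) = 31.37/EI
  span BC: triangular load, peak 36.4: 7w₀L³/(360EI) = 242.8/EI
  relative rotation θ_0 = (31.37 + 242.8)/EI = 274.1/EI
A unit hogging moment at B produces rotation L₁/(3EI) + L₂/(3EI) = 3.667/EI.
Slope continuity at B: θ_0 = M_B·3.667/EI, so M_B = 274.1/3.667 = 74.77 kN·m (hogging).
Span AB, ΣM about A with M_B applied at B: R_B^{AB}·4 = 247.7 + 74.77, so R_B^{AB} = 80.61 kN and R_A = 68.8 − 80.61 = -11.81 kN.
Span BC, ΣM about C: R_B^{BC}·7 = 297.3 + 74.77, so R_B^{BC} = 53.15 kN and R_C = 127.4 − 53.15 = 74.25 kN.
R_B = 80.61 + 53.15 = 133.8 kN.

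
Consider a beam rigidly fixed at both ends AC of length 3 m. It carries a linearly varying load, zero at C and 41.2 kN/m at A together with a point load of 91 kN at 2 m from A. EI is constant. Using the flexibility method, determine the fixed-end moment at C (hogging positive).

M_C = 52.8 kN·m

Release both end moments; the primary structure is a simply-supported span AC with redundants M_A and M_C.
End rotations of the released simple span under the applied load (×1/EI):
  at A: triangular load, peak 41.2: w₀L³/(45EI) = 24.72/EI
  at C: triangular load, peak 41.2: 7w₀L³/(360EI) = 21.63/EI
  at A: point load 91 at a = 2: Pab(L + b)/(6LEI) = 40.44/EI
  at C: point load 91 at a = 2: Pab(L + a)/(6LEI) = 50.56/EI
  θ_A0 = 65.16/EI,  θ_C0 = 72.19/EI
Flexibility coefficients: a unit moment at one end gives L/(3EI) there and L/(6EI) at the far end, so f₁₁ = f₂₂ = 1/EI and f₁₂ = f₂₁ = 0.5/EI.
Compatibility — zero rotation at each built-in end:
  1 M_A + 0.5 M_C = 65.16
  0.5 M_A + 1 M_C = 72.19
Solving the pair gives M_A = 38.76 kN·m and M_C = 52.8 kN·m (hogging).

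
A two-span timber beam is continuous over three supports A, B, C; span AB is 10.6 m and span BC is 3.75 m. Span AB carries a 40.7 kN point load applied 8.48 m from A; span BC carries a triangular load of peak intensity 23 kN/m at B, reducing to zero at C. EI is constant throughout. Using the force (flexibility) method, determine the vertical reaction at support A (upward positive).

Take M_B as the redundant. Released structure: two simple spans AB and BC with a hinge at B.
Rotations at B on the released spans (each span's end-slope, ×1/EI):
  span AB: point load 40.7 at a = 8.48: Pab(L + a)/(6LEI) = 219.5/EI
  span BC: triangular load, peak 23: w₀L³/(45EI) = 26.95/EI
  relative rotation θ_0 = (219.5 + 26.95)/EI = 246.5/EI
A unit hogging moment at B produces rotation L₁/(3EI) + L₂/(3EI) = 4.783/EI.
Slope continuity at B: θ_0 = M_B·4.783/EI, so M_B = 246.5/4.783 = 51.52 kN·m (hogging).
Span AB, ΣM about A with M_B applied at B: R_B^{AB}·10.6 = 345.1 + 51.52, so R_B^{AB} = 37.42 kN and R_A = 40.7 − 37.42 = 3.279 kN.

R_A = 3.279 kN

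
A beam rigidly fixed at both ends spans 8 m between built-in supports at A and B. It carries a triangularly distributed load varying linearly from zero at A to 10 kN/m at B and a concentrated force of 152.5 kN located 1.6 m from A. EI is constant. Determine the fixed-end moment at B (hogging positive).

Take the two fixed-end moments M_A, M_B as redundants; the released structure is the simple span AB.
Simple-span end rotations at A and B under the given loads:
  at A: triangular load, peak 10: 7w₀L³/(360EI) = 99.56/EI
  at B: triangular load, peak 10: w₀L³/(45EI) = 113.8/EI
  at A: point load 152.5 at a = 1.6: Pab(L + b)/(6LEI) = 468.5/EI
  at B: point load 152.5 at a = 1.6: Pab(L + a)/(6LEI) = 312.3/EI
  θ_A0 = 568/EI,  θ_B0 = 426.1/EI
Flexibility coefficients: a unit moment at one end gives L/(3EI) there and L/(6EI) at the far end, so f₁₁ = f₂₂ = 2.667/EI and f₁₂ = f₂₁ = 1.333/EI.
Compatibility — zero rotation at each built-in end:
  2.667 M_A + 1.333 M_B = 568
  1.333 M_A + 2.667 M_B = 426.1
Solving the pair gives M_A = 177.5 kN·m and M_B = 71.04 kN·m (hogging).

M_B = 71.04 kN·m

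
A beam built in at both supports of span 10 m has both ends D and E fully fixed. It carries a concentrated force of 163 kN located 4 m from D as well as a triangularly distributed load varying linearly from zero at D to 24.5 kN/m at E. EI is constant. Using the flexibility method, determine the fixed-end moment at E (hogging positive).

M_E = 279 kN·m

Take the two fixed-end moments M_D, M_E as redundants; the released structure is the simple span DE.
End rotations of the released simple span under the applied load (×1/EI):
  at D: point load 163 at a = 4: Pab(L + b)/(6LEI) = 1043/EI
  at E: point load 163 at a = 4: Pab(L + a)/(6LEI) = 912.8/EI
  at D: triangular load, peak 24.5: 7w₀L³/(360EI) = 476.4/EI
  at E: triangular load, peak 24.5: w₀L³/(45EI) = 544.4/EI
  θ_D0 = 1520/EI,  θ_E0 = 1457/EI
Flexibility coefficients: a unit moment at one end gives L/(3EI) there and L/(6EI) at the far end, so f₁₁ = f₂₂ = 3.333/EI and f₁₂ = f₂₁ = 1.667/EI.
Compatibility — zero rotation at each built-in end:
  3.333 M_D + 1.667 M_E = 1520
  1.667 M_D + 3.333 M_E = 1457
Solving the pair gives M_D = 316.4 kN·m and M_E = 279 kN·m (hogging).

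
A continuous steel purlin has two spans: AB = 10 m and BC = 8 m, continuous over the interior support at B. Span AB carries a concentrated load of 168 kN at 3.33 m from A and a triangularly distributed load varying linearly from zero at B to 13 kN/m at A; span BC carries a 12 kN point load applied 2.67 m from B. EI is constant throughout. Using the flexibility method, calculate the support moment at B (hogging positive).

Release continuity at B by inserting a hinge; the redundant is the internal moment M_B. The primary structure is two simply-supported spans AB and BC.
End slopes at the hinge B, treating each span as simply supported:
  span AB: point load 168 at a = 3.33: Pab(L + a)/(6LEI) = 829/EI
  span AB: triangular load, peak 13: 7w₀L³/(360EI) = 252.8/EI
  span BC: point load 12 at a = 2.67: Pab(L + b)/(6LEI) = 47.43/EI
  relative rotation θ_0 = (1082 + 47.43)/EI = 1129/EI
A unit hogging moment at B produces rotation L₁/(3EI) + L₂/(3EI) = 6/EI.
Compatibility: M_B·(L₁+L₂)/(3EI) = θ_0, giving M_B = 188.2 kN·m (hogging).

M_B = 188.2 kN·m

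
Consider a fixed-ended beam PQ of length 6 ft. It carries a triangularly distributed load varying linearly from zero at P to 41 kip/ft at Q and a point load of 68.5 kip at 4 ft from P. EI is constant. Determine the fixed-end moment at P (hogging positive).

M_P = 79.64 kip·ft

Take the two fixed-end moments M_P, M_Q as redundants; the released structure is the simple span PQ.
Simple-span end rotations at P and Q under the given loads:
  at P: triangular load, peak 41: 7w₀L³/(360EI) = 172.2/EI
  at Q: triangular load, peak 41: w₀L³/(45EI) = 196.8/EI
  at P: point load 68.5 at a = 4: Pab(L + b)/(6LEI) = 121.8/EI
  at Q: point load 68.5 at a = 4: Pab(L + a)/(6LEI) = 152.2/EI
  θ_P0 = 294/EI,  θ_Q0 = 349/EI
Flexibility coefficients: a unit moment at one end gives L/(3EI) there and L/(6EI) at the far end, so f₁₁ = f₂₂ = 2/EI and f₁₂ = f₂₁ = 1/EI.
Compatibility — zero rotation at each built-in end:
  2 M_P + 1 M_Q = 294
  1 M_P + 2 M_Q = 349
Solving the pair gives M_P = 79.64 kip·ft and M_Q = 134.7 kip·ft (hogging).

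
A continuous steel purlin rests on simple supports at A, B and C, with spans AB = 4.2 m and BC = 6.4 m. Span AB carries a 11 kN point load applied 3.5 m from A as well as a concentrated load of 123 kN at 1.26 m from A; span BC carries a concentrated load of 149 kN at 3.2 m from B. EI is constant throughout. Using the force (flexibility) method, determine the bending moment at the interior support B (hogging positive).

Insert a hinge at B; M_B is the redundant, and each span becomes simply supported.
End slopes at the hinge B, treating each span as simply supported:
  span AB: point load 11 at a = 3.5: Pab(L + a)/(6LEI) = 8.235/EI
  span AB: point load 123 at a = 1.26: Pab(L + a)/(6LEI) = 98.72/EI
  span BC: point load 149 at a = 3.2: Pab(L + b)/(6LEI) = 381.4/EI
  relative rotation θ_0 = (107 + 381.4)/EI = 488.4/EI
A unit hogging moment at B produces rotation L₁/(3EI) + L₂/(3EI) = 3.533/EI.
Slope continuity at B: θ_0 = M_B·3.533/EI, so M_B = 488.4/3.533 = 138.2 kN·m (hogging).

M_B = 138.2 kN·m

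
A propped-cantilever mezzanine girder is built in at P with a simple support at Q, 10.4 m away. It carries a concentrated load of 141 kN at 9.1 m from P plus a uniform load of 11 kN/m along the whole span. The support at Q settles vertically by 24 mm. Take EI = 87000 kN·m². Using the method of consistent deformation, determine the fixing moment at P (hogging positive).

M_P = 296.9 kN·m

Remove the prop at Q; the released (primary) structure is a cantilever built in at P.
Deflection at Q on the released cantilever, summing each load's contribution:
  point load 141 at a = 9.1: Pa²(3L − a)/(6EI) = 43007/EI
  UDL 11: wL⁴/(8EI) = 16086/EI
  δ_0 = 59093/EI
Tip deflection under a unit load at Q: L³/(3EI) = 375/EI.
With EI = 87000 kN·m²: δ_0 = 0.67923 m and δ_{QQ} = 0.00431 m/kN.
Compatibility — the beam at Q must follow the support down by 0.024 m: δ_0 − R_Q·δ_{QQ} = 0.024, so R_Q = (0.67923 − 0.024)/0.00431 = 152 kN.
Moment equilibrium about P: M_P = Σ(load moments about P) − R_Q·L = 1878 − 152×10.4 = 296.9 kN·m.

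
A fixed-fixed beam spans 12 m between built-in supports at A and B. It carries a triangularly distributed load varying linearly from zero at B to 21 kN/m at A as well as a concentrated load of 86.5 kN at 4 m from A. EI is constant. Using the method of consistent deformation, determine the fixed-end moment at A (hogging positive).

M_A = 305 kN·m

Release both end moments; the primary structure is a simply-supported span AB with redundants M_A and M_B.
On the primary (simply-supported) span, the end slopes from the loading are:
  at A: triangular load, peak 21: w₀L³/(45EI) = 806.4/EI
  at B: triangular load, peak 21: 7w₀L³/(360EI) = 705.6/EI
  at A: point load 86.5 at a = 4: Pab(L + b)/(6LEI) = 768.9/EI
  at B: point load 86.5 at a = 4: Pab(L + a)/(6LEI) = 615.1/EI
  θ_A0 = 1575/EI,  θ_B0 = 1321/EI
Flexibility coefficients: a unit moment at one end gives L/(3EI) there and L/(6EI) at the far end, so f₁₁ = f₂₂ = 4/EI and f₁₂ = f₂₁ = 2/EI.
Compatibility — zero rotation at each built-in end:
  4 M_A + 2 M_B = 1575
  2 M_A + 4 M_B = 1321
Solving the pair gives M_A = 305 kN·m and M_B = 177.7 kN·m (hogging).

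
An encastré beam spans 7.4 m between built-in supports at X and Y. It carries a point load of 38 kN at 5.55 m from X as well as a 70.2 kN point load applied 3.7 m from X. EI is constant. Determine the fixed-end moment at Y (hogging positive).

Take the two fixed-end moments M_X, M_Y as redundants; the released structure is the simple span XY.
End rotations of the released simple span under the applied load (×1/EI):
  at X: point load 38 at a = 5.55: Pab(L + b)/(6LEI) = 81.28/EI
  at Y: point load 38 at a = 5.55: Pab(L + a)/(6LEI) = 113.8/EI
  at X: point load 70.2 at a = 3.7: Pab(L + b)/(6LEI) = 240.3/EI
  at Y: point load 70.2 at a = 3.7: Pab(L + a)/(6LEI) = 240.3/EI
  θ_X0 = 321.5/EI,  θ_Y0 = 354.1/EI
Flexibility coefficients: a unit moment at one end gives L/(3EI) there and L/(6EI) at the far end, so f₁₁ = f₂₂ = 2.467/EI and f₁₂ = f₂₁ = 1.233/EI.
Compatibility — zero rotation at each built-in end:
  2.467 M_X + 1.233 M_Y = 321.5
  1.233 M_X + 2.467 M_Y = 354.1
Solving the pair gives M_X = 78.12 kN·m and M_Y = 104.5 kN·m (hogging).

M_Y = 104.5 kN·m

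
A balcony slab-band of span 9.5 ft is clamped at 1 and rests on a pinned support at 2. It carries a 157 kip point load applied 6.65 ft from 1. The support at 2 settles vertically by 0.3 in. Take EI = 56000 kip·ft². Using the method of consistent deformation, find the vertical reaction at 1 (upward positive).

Remove the prop at 2; the released (primary) structure is a cantilever built in at 1.
Deflection at 2 on the released cantilever, summing each load's contribution:
  point load 157 at a = 6.65: Pa²(3L − a)/(6EI) = 25284/EI
Tip deflection under a unit load at 2: L³/(3EI) = 285.8/EI.
With EI = 56000 kip·ft²: δ_0 = 0.4515 ft and δ_{22} = 0.005103 ft/kip.
Compatibility — the beam at 2 must follow the support down by 0.025 ft: δ_0 − R_2·δ_{22} = 0.025, so R_2 = (0.4515 − 0.025)/0.005103 = 83.57 kip.
Vertical equilibrium: R_1 = ΣP − R_2 = 157 − 83.57 = 73.43 kip.

R_1 = 73.43 kip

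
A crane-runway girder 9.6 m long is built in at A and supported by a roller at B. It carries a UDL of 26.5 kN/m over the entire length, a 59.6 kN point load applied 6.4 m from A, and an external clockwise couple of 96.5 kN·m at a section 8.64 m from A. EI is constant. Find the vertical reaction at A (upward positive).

Choose R_B as the redundant. The primary structure is the cantilever fixed at A.
Deflection at B on the released cantilever, summing each load's contribution:
  UDL 26.5: wL⁴/(8EI) = 28135/EI
  point load 59.6 at a = 6.4: Pa²(3L − a)/(6EI) = 9114/EI
  clockwise couple 96.5 at a = 8.64: M₀a(2L − a)/(2EI) = 4402/EI
  δ_0 = 41651/EI
Tip deflection under a unit load at B: L³/(3EI) = 294.9/EI.
Compatibility at B: δ_0 − R_B·δ_{BB} = 0, so R_B = 41651/294.9 = 141.2 kN.
Vertical equilibrium: R_A = ΣP − R_B = 314 − 141.2 = 172.8 kN.

R_A = 172.8 kN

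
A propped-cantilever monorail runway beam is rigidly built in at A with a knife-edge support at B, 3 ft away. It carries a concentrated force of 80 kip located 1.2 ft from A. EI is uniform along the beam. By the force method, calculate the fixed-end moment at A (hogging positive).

M_A = 46.08 kip·ft

Take the reaction at B as the redundant and release it; the primary structure is a cantilever fixed at A.
Free-end deflection of the primary structure under the applied loading (downward +):
  point load 80 at a = 1.2: Pa²(3L − a)/(6EI) = 149.8/EI
Tip deflection under a unit load at B: L³/(3EI) = 9/EI.
The prop prevents deflection at B: R_B = δ_0/δ_{BB} = 149.8/9 = 16.64 kip.
Moment equilibrium about A: M_A = Σ(load moments about A) − R_B·L = 96 − 16.64×3 = 46.08 kip·ft.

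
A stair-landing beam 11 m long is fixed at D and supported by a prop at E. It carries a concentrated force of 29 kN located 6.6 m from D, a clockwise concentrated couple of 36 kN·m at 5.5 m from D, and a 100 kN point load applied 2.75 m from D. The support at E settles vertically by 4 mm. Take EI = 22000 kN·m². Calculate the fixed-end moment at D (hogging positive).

M_D = 231.7 kN·m

Choose R_E as the redundant. The primary structure is the cantilever fixed at D.
Primary-structure tip deflection at E by superposition:
  point load 29 at a = 6.6: Pa²(3L − a)/(6EI) = 5558/EI
  clockwise couple 36 at a = 5.5: M₀a(2L − a)/(2EI) = 1634/EI
  point load 100 at a = 2.75: Pa²(3L − a)/(6EI) = 3813/EI
  δ_0 = 11005/EI
Tip deflection under a unit load at E: L³/(3EI) = 443.7/EI.
With EI = 22000 kN·m²: δ_0 = 0.50021 m and δ_{EE} = 0.020167 m/kN.
Compatibility — the beam at E must follow the support down by 0.004 m: δ_0 − R_E·δ_{EE} = 0.004, so R_E = (0.50021 − 0.004)/0.020167 = 24.61 kN.
Moment equilibrium about D: M_D = Σ(load moments about D) − R_E·L = 502.4 − 24.61×11 = 231.7 kN·m.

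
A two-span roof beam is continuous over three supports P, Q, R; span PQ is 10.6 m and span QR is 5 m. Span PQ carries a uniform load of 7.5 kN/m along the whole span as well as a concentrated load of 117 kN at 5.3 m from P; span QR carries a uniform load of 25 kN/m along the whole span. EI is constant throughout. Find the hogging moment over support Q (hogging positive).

Insert a hinge at Q; M_Q is the redundant, and each span becomes simply supported.
Rotations at Q on the released spans (each span's end-slope, ×1/EI):
  span PQ: UDL 7.5: wL³/(24EI) = 372.2/EI
  span PQ: point load 117 at a = 5.3: Pab(L + a)/(6LEI) = 821.6/EI
  span QR: UDL 25: wL³/(24EI) = 130.2/EI
  relative rotation θ_0 = (1194 + 130.2)/EI = 1324/EI
A unit hogging moment at Q produces rotation L₁/(3EI) + L₂/(3EI) = 5.2/EI.
Slope continuity at Q: θ_0 = M_Q·5.2/EI, so M_Q = 1324/5.2 = 254.6 kN·m (hogging).

M_Q = 254.6 kN·m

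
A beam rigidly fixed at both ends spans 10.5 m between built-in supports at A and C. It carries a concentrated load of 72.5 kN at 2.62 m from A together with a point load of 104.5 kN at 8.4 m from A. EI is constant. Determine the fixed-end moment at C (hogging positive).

M_C = 176 kN·m

Release both end moments; the primary structure is a simply-supported span AC with redundants M_A and M_C.
End rotations of the released simple span under the applied load (×1/EI):
  at A: point load 72.5 at a = 2.62: Pab(L + b)/(6LEI) = 436.7/EI
  at C: point load 72.5 at a = 2.62: Pab(L + a)/(6LEI) = 311.7/EI
  at A: point load 104.5 at a = 8.4: Pab(L + b)/(6LEI) = 368.7/EI
  at C: point load 104.5 at a = 8.4: Pab(L + a)/(6LEI) = 553/EI
  θ_A0 = 805.4/EI,  θ_C0 = 864.7/EI
Flexibility coefficients: a unit moment at one end gives L/(3EI) there and L/(6EI) at the far end, so f₁₁ = f₂₂ = 3.5/EI and f₁₂ = f₂₁ = 1.75/EI.
Compatibility — zero rotation at each built-in end:
  3.5 M_A + 1.75 M_C = 805.4
  1.75 M_A + 3.5 M_C = 864.7
Solving the pair gives M_A = 142.1 kN·m and M_C = 176 kN·m (hogging).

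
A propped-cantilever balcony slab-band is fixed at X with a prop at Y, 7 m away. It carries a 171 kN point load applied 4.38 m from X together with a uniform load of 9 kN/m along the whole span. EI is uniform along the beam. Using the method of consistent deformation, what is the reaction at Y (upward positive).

R_Y = 103.1 kN

Release the roller at Y. Primary structure: cantilever fixed at X.
Free-end deflection of the primary structure under the applied loading (downward +):
  point load 171 at a = 4.38: Pa²(3L − a)/(6EI) = 9087/EI
  UDL 9: wL⁴/(8EI) = 2701/EI
  δ_0 = 11788/EI
Tip deflection under a unit load at Y: L³/(3EI) = 114.3/EI.
Compatibility at Y: δ_0 − R_Y·δ_{YY} = 0, so R_Y = 11788/114.3 = 103.1 kN.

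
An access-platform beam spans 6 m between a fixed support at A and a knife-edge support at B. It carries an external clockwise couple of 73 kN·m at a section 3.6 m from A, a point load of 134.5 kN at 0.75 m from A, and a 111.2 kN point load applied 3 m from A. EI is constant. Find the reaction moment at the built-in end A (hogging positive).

M_A = 188.9 kN·m

Release the roller at B. Primary structure: cantilever fixed at A.
Deflection at B on the released cantilever, summing each load's contribution:
  clockwise couple 73 at a = 3.6: M₀a(2L − a)/(2EI) = 1104/EI
  point load 134.5 at a = 0.75: Pa²(3L − a)/(6EI) = 217.5/EI
  point load 111.2 at a = 3: Pa²(3L − a)/(6EI) = 2502/EI
  δ_0 = 3823/EI
Tip deflection under a unit load at B: L³/(3EI) = 72/EI.
Compatibility at B: δ_0 − R_B·δ_{BB} = 0, so R_B = 3823/72 = 53.1 kN.
Moment equilibrium about A: M_A = Σ(load moments about A) − R_B·L = 507.5 − 53.1×6 = 188.9 kN·m.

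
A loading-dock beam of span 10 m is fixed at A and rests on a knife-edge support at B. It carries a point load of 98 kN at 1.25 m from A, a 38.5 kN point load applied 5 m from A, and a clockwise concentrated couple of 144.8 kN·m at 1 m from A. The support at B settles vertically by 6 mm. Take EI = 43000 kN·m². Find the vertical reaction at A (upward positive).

Release the roller at B. Primary structure: cantilever fixed at A.
Deflection at B on the released cantilever, summing each load's contribution:
  point load 98 at a = 1.25: Pa²(3L − a)/(6EI) = 733.7/EI
  point load 38.5 at a = 5: Pa²(3L − a)/(6EI) = 4010/EI
  clockwise couple 144.8 at a = 1: M₀a(2L − a)/(2EI) = 1376/EI
  δ_0 = 6120/EI
Tip deflection under a unit load at B: L³/(3EI) = 333.3/EI.
With EI = 43000 kN·m²: δ_0 = 0.14232 m and δ_{BB} = 0.007752 m/kN.
Compatibility — the beam at B must follow the support down by 0.006 m: δ_0 − R_B·δ_{BB} = 0.006, so R_B = (0.14232 − 0.006)/0.007752 = 17.59 kN.
Vertical equilibrium: R_A = ΣP − R_B = 136.5 − 17.59 = 118.9 kN.

R_A = 118.9 kN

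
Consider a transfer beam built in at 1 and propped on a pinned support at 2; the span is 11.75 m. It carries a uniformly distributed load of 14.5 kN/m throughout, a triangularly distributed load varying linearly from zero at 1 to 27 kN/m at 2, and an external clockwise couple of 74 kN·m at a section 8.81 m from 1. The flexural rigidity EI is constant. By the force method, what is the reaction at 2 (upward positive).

Choose R_2 as the redundant. The primary structure is the cantilever fixed at 1.
Downward deflection at the released point 2 due to the loads:
  UDL 14.5: wL⁴/(8EI) = 34549/EI
  triangular load, peak 27 at the free end: 11w₀L⁴/(120EI) = 47177/EI
  clockwise couple 74 at a = 8.81: M₀a(2L − a)/(2EI) = 4788/EI
  δ_0 = 86514/EI
Tip deflection under a unit load at 2: L³/(3EI) = 540.7/EI.
The prop prevents deflection at 2: R_2 = δ_0/δ_{22} = 86514/540.7 = 160 kN.

R_2 = 160 kN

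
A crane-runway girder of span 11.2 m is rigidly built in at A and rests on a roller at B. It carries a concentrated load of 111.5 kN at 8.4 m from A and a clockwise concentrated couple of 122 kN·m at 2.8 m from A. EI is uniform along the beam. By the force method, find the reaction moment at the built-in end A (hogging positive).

M_A = 188.3 kN·m

Choose R_B as the redundant. The primary structure is the cantilever fixed at A.
Deflection at B on the released cantilever, summing each load's contribution:
  point load 111.5 at a = 8.4: Pa²(3L − a)/(6EI) = 33043/EI
  clockwise couple 122 at a = 2.8: M₀a(2L − a)/(2EI) = 3348/EI
  δ_0 = 36391/EI
Flexibility coefficient — unit upward force at B: δ_{BB} = L³/(3EI) = 468.3/EI.
Compatibility at B: δ_0 − R_B·δ_{BB} = 0, so R_B = 36391/468.3 = 77.71 kN.
Moment equilibrium about A: M_A = Σ(load moments about A) − R_B·L = 1059 − 77.71×11.2 = 188.3 kN·m.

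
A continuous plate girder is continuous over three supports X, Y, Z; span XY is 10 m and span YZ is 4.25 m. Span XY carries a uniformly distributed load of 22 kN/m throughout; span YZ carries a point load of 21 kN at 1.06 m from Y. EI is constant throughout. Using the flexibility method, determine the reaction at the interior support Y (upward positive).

Take M_Y as the redundant. Released structure: two simple spans XY and YZ with a hinge at Y.
End slopes at the hinge Y, treating each span as simply supported:
  span XY: UDL 22: wL³/(24EI) = 916.7/EI
  span YZ: point load 21 at a = 1.06: Pab(L + b)/(6LEI) = 20.72/EI
  relative rotation θ_0 = (916.7 + 20.72)/EI = 937.4/EI
A unit hogging moment at Y produces rotation L₁/(3EI) + L₂/(3EI) = 4.75/EI.
Slope continuity at Y: θ_0 = M_Y·4.75/EI, so M_Y = 937.4/4.75 = 197.3 kN·m (hogging).
Span XY, ΣM about X with M_Y applied at Y: R_Y^{XY}·10 = 1100 + 197.3, so R_Y^{XY} = 129.7 kN and R_X = 220 − 129.7 = 90.27 kN.
Span YZ, ΣM about Z: R_Y^{YZ}·4.25 = 66.99 + 197.3, so R_Y^{YZ} = 62.2 kN and R_Z = 21 − 62.2 = -41.2 kN.
R_Y = 129.7 + 62.2 = 191.9 kN.

R_Y = 191.9 kN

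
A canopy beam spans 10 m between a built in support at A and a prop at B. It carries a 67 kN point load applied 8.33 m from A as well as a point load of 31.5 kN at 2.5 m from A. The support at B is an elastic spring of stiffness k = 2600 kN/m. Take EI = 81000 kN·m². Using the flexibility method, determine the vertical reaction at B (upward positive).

R_B = 48.54 kN

Choose R_B as the redundant. The primary structure is the cantilever fixed at A.
Free-end deflection of the primary structure under the applied loading (downward +):
  point load 67 at a = 8.33: Pa²(3L − a)/(6EI) = 16791/EI
  point load 31.5 at a = 2.5: Pa²(3L − a)/(6EI) = 902.3/EI
  δ_0 = 17693/EI
Tip deflection under a unit load at B: L³/(3EI) = 333.3/EI.
With EI = 81000 kN·m²: δ_0 = 0.21843 m and δ_{BB} = 0.004115 m/kN.
Compatibility — the spring shortens by R_B/k under the reaction it provides: δ_0 − R_B·δ_{BB} = R_B/k. With 1/k = 0.000385 m/kN, R_B = δ_0 / (δ_{BB} + 1/k) = 0.21843 / (0.004115 + 0.000385) = 48.54 kN.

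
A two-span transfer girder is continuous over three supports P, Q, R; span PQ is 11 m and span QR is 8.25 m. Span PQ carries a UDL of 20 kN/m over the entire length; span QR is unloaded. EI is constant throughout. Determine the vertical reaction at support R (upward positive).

R_R = -20.95 kN

Insert a hinge at Q; M_Q is the redundant, and each span becomes simply supported.
End slopes at the hinge Q, treating each span as simply supported:
  span PQ: UDL 20: wL³/(24EI) = 1109/EI
  relative rotation θ_0 = (1109 + 0)/EI = 1109/EI
A unit hogging moment at Q produces rotation L₁/(3EI) + L₂/(3EI) = 6.417/EI.
Slope continuity at Q: θ_0 = M_Q·6.417/EI, so M_Q = 1109/6.417 = 172.9 kN·m (hogging).
Span QR, ΣM about R: R_Q^{QR}·8.25 = 0 + 172.9, so R_Q^{QR} = 20.95 kN and R_R = 0 − 20.95 = -20.95 kN.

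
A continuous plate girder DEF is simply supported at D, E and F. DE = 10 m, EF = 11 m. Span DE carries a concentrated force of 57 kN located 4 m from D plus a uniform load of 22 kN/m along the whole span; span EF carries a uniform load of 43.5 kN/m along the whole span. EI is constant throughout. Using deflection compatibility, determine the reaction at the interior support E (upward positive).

Insert a hinge at E; M_E is the redundant, and each span becomes simply supported.
Discontinuity in slope at E on the released structure — sum the simple-span end rotations:
  span DE: point load 57 at a = 4: Pab(L + a)/(6LEI) = 319.2/EI
  span DE: UDL 22: wL³/(24EI) = 916.7/EI
  span EF: UDL 43.5: wL³/(24EI) = 2412/EI
  relative rotation θ_0 = (1236 + 2412)/EI = 3648/EI
A unit hogging moment at E produces rotation L₁/(3EI) + L₂/(3EI) = 7/EI.
Slope continuity at E: θ_0 = M_E·7/EI, so M_E = 3648/7 = 521.2 kN·m (hogging).
Span DE, ΣM about D with M_E applied at E: R_E^{DE}·10 = 1328 + 521.2, so R_E^{DE} = 184.9 kN and R_D = 277 − 184.9 = 92.08 kN.
Span EF, ΣM about F: R_E^{EF}·11 = 2632 + 521.2, so R_E^{EF} = 286.6 kN and R_F = 478.5 − 286.6 = 191.9 kN.
R_E = 184.9 + 286.6 = 471.5 kN.

R_E = 471.5 kN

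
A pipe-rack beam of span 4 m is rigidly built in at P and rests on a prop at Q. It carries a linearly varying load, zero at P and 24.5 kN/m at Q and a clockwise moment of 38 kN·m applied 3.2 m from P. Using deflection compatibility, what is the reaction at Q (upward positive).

Take the reaction at Q as the redundant and release it; the primary structure is a cantilever fixed at P.
Deflection at Q on the released cantilever, summing each load's contribution:
  triangular load, peak 24.5 at the free end: 11w₀L⁴/(120EI) = 574.9/EI
  clockwise couple 38 at a = 3.2: M₀a(2L − a)/(2EI) = 291.8/EI
  δ_0 = 866.8/EI
Tip deflection under a unit load at Q: L³/(3EI) = 21.33/EI.
Compatibility at Q: δ_0 − R_Q·δ_{QQ} = 0, so R_Q = 866.8/21.33 = 40.63 kN.

R_Q = 40.63 kN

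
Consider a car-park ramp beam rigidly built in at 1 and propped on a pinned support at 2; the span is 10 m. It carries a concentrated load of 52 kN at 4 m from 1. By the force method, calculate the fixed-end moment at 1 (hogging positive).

M_1 = 99.84 kN·m

Release the roller at 2. Primary structure: cantilever fixed at 1.
Primary-structure tip deflection at 2 by superposition:
  point load 52 at a = 4: Pa²(3L − a)/(6EI) = 3605/EI
Tip deflection under a unit load at 2: L³/(3EI) = 333.3/EI.
The prop prevents deflection at 2: R_2 = δ_0/δ_{22} = 3605/333.3 = 10.82 kN.
Moment equilibrium about 1: M_1 = Σ(load moments about 1) − R_2·L = 208 − 10.82×10 = 99.84 kN·m.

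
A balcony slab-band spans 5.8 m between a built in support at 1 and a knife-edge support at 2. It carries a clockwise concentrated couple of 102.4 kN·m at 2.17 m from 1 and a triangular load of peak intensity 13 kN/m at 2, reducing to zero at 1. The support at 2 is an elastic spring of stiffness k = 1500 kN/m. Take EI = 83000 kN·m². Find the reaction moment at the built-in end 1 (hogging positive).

Remove the prop at 2; the released (primary) structure is a cantilever built in at 1.
Primary-structure tip deflection at 2 by superposition:
  clockwise couple 102.4 at a = 2.17: M₀a(2L − a)/(2EI) = 1048/EI
  triangular load, peak 13 at the free end: 11w₀L⁴/(120EI) = 1349/EI
  δ_0 = 2396/EI
Flexibility coefficient — unit upward force at 2: δ_{22} = L³/(3EI) = 65.04/EI.
With EI = 83000 kN·m²: δ_0 = 0.028871 m and δ_{22} = 0.000784 m/kN.
Compatibility — the spring shortens by R_2/k under the reaction it provides: δ_0 − R_2·δ_{22} = R_2/k. With 1/k = 0.000667 m/kN, R_2 = δ_0 / (δ_{22} + 1/k) = 0.028871 / (0.000784 + 0.000667) = 19.91 kN.
Moment equilibrium about 1: M_1 = Σ(load moments about 1) − R_2·L = 248.2 − 19.91×5.8 = 132.7 kN·m.

M_1 = 132.7 kN·m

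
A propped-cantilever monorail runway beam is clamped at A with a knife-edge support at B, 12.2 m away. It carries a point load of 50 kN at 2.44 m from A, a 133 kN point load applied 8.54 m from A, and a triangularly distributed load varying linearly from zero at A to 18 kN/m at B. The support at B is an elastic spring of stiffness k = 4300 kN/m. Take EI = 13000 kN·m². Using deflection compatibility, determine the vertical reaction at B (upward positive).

R_B = 137.4 kN

Take the reaction at B as the redundant and release it; the primary structure is a cantilever fixed at A.
Deflection at B on the released cantilever, summing each load's contribution:
  point load 50 at a = 2.44: Pa²(3L − a)/(6EI) = 1695/EI
  point load 133 at a = 8.54: Pa²(3L − a)/(6EI) = 45363/EI
  triangular load, peak 18 at the free end: 11w₀L⁴/(120EI) = 36553/EI
  δ_0 = 83611/EI
Tip deflection under a unit load at B: L³/(3EI) = 605.3/EI.
With EI = 13000 kN·m²: δ_0 = 6.4316 m and δ_{BB} = 0.04656 m/kN.
Compatibility — the spring shortens by R_B/k under the reaction it provides: δ_0 − R_B·δ_{BB} = R_B/k. With 1/k = 0.000233 m/kN, R_B = δ_0 / (δ_{BB} + 1/k) = 6.4316 / (0.04656 + 0.000233) = 137.4 kN.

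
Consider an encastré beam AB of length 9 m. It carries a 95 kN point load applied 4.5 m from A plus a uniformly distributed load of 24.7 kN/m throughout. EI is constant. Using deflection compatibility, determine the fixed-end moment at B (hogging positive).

Take the two fixed-end moments M_A, M_B as redundants; the released structure is the simple span AB.
Simple-span end rotations at A and B under the given loads:
  at A: point load 95 at a = 4.5: Pab(L + b)/(6LEI) = 480.9/EI
  at B: point load 95 at a = 4.5: Pab(L + a)/(6LEI) = 480.9/EI
  at A: UDL 24.7: wL³/(24EI) = 750.3/EI
  at B: UDL 24.7: wL³/(24EI) = 750.3/EI
  θ_A0 = 1231/EI,  θ_B0 = 1231/EI
Flexibility coefficients: a unit moment at one end gives L/(3EI) there and L/(6EI) at the far end, so f₁₁ = f₂₂ = 3/EI and f₁₂ = f₂₁ = 1.5/EI.
Compatibility — zero rotation at each built-in end:
  3 M_A + 1.5 M_B = 1231
  1.5 M_A + 3 M_B = 1231
Solving the pair gives M_A = 273.6 kN·m and M_B = 273.6 kN·m (hogging).

M_B = 273.6 kN·m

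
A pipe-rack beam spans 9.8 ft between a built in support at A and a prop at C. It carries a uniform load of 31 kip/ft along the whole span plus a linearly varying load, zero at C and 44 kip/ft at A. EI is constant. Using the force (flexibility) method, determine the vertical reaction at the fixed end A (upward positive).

R_A = 362.4 kip

Remove the prop at C; the released (primary) structure is a cantilever built in at A.
Free-end deflection of the primary structure under the applied loading (downward +):
  UDL 31: wL⁴/(8EI) = 35742/EI
  triangular load, peak 44 at the fixed end: w₀L⁴/(30EI) = 13528/EI
  δ_0 = 49270/EI
Flexibility coefficient — unit upward force at C: δ_{CC} = L³/(3EI) = 313.7/EI.
The prop prevents deflection at C: R_C = δ_0/δ_{CC} = 49270/313.7 = 157 kip.
Vertical equilibrium: R_A = ΣP − R_C = 519.4 − 157 = 362.4 kip.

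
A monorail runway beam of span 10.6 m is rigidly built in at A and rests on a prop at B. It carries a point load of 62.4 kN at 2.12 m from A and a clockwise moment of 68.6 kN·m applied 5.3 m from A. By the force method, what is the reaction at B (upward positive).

R_B = 10.78 kN

Choose R_B as the redundant. The primary structure is the cantilever fixed at A.
Deflection at B on the released cantilever, summing each load's contribution:
  point load 62.4 at a = 2.12: Pa²(3L − a)/(6EI) = 1387/EI
  clockwise couple 68.6 at a = 5.3: M₀a(2L − a)/(2EI) = 2890/EI
  δ_0 = 4278/EI
Tip deflection under a unit load at B: L³/(3EI) = 397/EI.
The prop prevents deflection at B: R_B = δ_0/δ_{BB} = 4278/397 = 10.78 kN.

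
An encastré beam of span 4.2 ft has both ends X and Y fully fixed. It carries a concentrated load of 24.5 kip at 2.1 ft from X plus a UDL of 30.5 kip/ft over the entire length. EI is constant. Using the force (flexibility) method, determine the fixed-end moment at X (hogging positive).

Take the two fixed-end moments M_X, M_Y as redundants; the released structure is the simple span XY.
Simple-span end rotations at X and Y under the given loads:
  at X: point load 24.5 at a = 2.1: Pab(L + b)/(6LEI) = 27.01/EI
  at Y: point load 24.5 at a = 2.1: Pab(L + a)/(6LEI) = 27.01/EI
  at X: UDL 30.5: wL³/(24EI) = 94.15/EI
  at Y: UDL 30.5: wL³/(24EI) = 94.15/EI
  θ_X0 = 121.2/EI,  θ_Y0 = 121.2/EI
Flexibility coefficients: a unit moment at one end gives L/(3EI) there and L/(6EI) at the far end, so f₁₁ = f₂₂ = 1.4/EI and f₁₂ = f₂₁ = 0.7/EI.
Compatibility — zero rotation at each built-in end:
  1.4 M_X + 0.7 M_Y = 121.2
  0.7 M_X + 1.4 M_Y = 121.2
Solving the pair gives M_X = 57.7 kip·ft and M_Y = 57.7 kip·ft (hogging).

M_X = 57.7 kip·ft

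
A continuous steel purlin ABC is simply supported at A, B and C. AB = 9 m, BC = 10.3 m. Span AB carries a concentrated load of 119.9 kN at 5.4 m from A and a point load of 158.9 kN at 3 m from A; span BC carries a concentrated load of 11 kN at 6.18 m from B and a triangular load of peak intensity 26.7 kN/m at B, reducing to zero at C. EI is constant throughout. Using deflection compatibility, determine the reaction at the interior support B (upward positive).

R_B = 284.8 kN

Insert a hinge at B; M_B is the redundant, and each span becomes simply supported.
End slopes at the hinge B, treating each span as simply supported:
  span AB: point load 119.9 at a = 5.4: Pab(L + a)/(6LEI) = 621.6/EI
  span AB: point load 158.9 at a = 3: Pab(L + a)/(6LEI) = 635.6/EI
  span BC: point load 11 at a = 6.18: Pab(L + b)/(6LEI) = 65.35/EI
  span BC: triangular load, peak 26.7: w₀L³/(45EI) = 648.4/EI
  relative rotation θ_0 = (1257 + 713.7)/EI = 1971/EI
A unit hogging moment at B produces rotation L₁/(3EI) + L₂/(3EI) = 6.433/EI.
Compatibility: M_B·(L₁+L₂)/(3EI) = θ_0, giving M_B = 306.4 kN·m (hogging).
Span AB, ΣM about A with M_B applied at B: R_B^{AB}·9 = 1124 + 306.4, so R_B^{AB} = 158.9 kN and R_A = 278.8 − 158.9 = 119.9 kN.
Span BC, ΣM about C: R_B^{BC}·10.3 = 989.5 + 306.4, so R_B^{BC} = 125.8 kN and R_C = 148.5 − 125.8 = 22.69 kN.
R_B = 158.9 + 125.8 = 284.8 kN.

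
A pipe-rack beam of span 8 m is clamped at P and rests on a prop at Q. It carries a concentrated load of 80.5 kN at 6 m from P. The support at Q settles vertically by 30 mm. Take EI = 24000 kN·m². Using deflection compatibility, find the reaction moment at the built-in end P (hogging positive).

M_P = 109.2 kN·m

Remove the prop at Q; the released (primary) structure is a cantilever built in at P.
Free-end deflection of the primary structure under the applied loading (downward +):
  point load 80.5 at a = 6: Pa²(3L − a)/(6EI) = 8694/EI
Flexibility coefficient — unit upward force at Q: δ_{QQ} = L³/(3EI) = 170.7/EI.
With EI = 24000 kN·m²: δ_0 = 0.36225 m and δ_{QQ} = 0.007111 m/kN.
Compatibility — the beam at Q must follow the support down by 0.03 m: δ_0 − R_Q·δ_{QQ} = 0.03, so R_Q = (0.36225 − 0.03)/0.007111 = 46.72 kN.
Moment equilibrium about P: M_P = Σ(load moments about P) − R_Q·L = 483 − 46.72×8 = 109.2 kN·m.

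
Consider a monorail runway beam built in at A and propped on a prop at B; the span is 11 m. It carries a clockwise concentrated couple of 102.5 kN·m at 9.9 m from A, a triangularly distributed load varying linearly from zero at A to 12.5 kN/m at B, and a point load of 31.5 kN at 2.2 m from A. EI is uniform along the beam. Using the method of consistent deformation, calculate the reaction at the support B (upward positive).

Take the reaction at B as the redundant and release it; the primary structure is a cantilever fixed at A.
Deflection at B on the released cantilever, summing each load's contribution:
  clockwise couple 102.5 at a = 9.9: M₀a(2L − a)/(2EI) = 6139/EI
  triangular load, peak 12.5 at the free end: 11w₀L⁴/(120EI) = 16776/EI
  point load 31.5 at a = 2.2: Pa²(3L − a)/(6EI) = 782.6/EI
  δ_0 = 23698/EI
Flexibility coefficient — unit upward force at B: δ_{BB} = L³/(3EI) = 443.7/EI.
Compatibility at B: δ_0 − R_B·δ_{BB} = 0, so R_B = 23698/443.7 = 53.41 kN.

R_B = 53.41 kN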